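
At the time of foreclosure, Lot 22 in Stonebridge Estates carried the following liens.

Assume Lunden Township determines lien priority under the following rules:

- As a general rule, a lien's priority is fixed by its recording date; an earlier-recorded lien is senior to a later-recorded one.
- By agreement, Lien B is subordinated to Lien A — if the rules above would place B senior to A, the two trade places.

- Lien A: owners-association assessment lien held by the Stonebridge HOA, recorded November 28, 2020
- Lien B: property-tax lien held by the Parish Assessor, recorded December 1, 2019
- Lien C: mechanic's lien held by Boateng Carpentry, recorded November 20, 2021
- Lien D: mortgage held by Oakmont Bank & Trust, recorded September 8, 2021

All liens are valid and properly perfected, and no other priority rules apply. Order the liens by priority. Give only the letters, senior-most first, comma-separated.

A, B, D, C

Sorted by effective date: B (December 1, 2019), A (November 28, 2020), D (September 8, 2021), C (November 20, 2021).
The subordination applies — B was senior to A — so B and A swap.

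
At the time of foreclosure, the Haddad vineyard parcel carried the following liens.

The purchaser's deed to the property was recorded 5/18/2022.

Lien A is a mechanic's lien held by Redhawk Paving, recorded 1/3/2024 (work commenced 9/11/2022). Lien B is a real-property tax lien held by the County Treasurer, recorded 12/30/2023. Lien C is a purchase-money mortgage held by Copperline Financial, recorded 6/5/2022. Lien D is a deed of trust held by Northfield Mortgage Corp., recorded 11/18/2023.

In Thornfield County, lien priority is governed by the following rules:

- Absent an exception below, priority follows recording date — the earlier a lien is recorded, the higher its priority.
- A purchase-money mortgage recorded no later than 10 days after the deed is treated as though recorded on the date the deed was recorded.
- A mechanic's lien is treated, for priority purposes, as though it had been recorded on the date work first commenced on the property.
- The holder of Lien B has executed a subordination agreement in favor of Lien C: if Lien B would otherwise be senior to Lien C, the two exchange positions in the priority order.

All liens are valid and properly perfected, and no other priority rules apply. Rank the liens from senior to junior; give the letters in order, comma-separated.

C, A, D, B

Effective dates: A is treated as recorded 9/11/2022, the work-commencement date; C missed the 10-day window (18 days after the deed), so its recording date stands.
By effective date: C (6/5/2022), A (9/11/2022), D (11/18/2023), B (12/30/2023).
B is already junior to C, so the subordination agreement changes nothing.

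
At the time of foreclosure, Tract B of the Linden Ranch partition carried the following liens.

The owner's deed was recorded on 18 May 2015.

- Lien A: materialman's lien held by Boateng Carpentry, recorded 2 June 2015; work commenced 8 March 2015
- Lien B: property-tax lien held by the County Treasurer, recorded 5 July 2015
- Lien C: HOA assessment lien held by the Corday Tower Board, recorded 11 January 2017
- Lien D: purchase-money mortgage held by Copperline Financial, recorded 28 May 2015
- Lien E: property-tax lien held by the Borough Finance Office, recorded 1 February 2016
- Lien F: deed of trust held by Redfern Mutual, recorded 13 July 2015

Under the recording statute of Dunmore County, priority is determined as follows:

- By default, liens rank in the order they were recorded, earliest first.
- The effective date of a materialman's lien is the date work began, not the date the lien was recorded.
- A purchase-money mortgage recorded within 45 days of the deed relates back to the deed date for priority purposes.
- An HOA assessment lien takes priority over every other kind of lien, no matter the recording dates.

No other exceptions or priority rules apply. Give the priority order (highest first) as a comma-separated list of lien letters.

First, effective dates: A is treated as recorded 8 March 2015, the work-commencement date; D was recorded within the 45-day window, so its effective date is the deed date 18 May 2015.
C is an HOA assessment lien and takes priority over every other lien.
Ordering the rest by effective date: A (8 March 2015), D (18 May 2015), B (5 July 2015), F (13 July 2015), E (1 February 2016).

C, A, D, B, F, E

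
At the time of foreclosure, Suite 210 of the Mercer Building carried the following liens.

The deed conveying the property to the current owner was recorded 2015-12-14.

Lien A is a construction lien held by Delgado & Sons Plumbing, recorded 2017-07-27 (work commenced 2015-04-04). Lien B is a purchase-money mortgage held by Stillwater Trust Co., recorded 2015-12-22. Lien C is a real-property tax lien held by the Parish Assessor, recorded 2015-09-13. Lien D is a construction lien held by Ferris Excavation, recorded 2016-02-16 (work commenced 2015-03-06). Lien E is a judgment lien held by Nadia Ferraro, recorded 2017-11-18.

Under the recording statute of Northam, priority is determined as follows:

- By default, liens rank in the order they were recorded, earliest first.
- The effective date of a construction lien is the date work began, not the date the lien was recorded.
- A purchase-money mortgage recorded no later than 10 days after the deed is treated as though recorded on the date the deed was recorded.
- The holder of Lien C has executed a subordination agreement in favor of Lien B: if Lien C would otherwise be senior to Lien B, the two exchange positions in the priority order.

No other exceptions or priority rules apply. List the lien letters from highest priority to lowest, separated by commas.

Effective dates after the stated exceptions: A is treated as recorded 2015-04-04, the work-commencement date; B was recorded within the 10-day window, so its effective date is the deed date 2015-12-14; D relates back to 2015-03-06 (work commenced).
Ordering by effective date: D (2015-03-06), A (2015-04-04), C (2015-09-13), B (2015-12-14), E (2017-11-18).
The subordination applies — C was senior to B — so C and B swap.

D, A, B, C, E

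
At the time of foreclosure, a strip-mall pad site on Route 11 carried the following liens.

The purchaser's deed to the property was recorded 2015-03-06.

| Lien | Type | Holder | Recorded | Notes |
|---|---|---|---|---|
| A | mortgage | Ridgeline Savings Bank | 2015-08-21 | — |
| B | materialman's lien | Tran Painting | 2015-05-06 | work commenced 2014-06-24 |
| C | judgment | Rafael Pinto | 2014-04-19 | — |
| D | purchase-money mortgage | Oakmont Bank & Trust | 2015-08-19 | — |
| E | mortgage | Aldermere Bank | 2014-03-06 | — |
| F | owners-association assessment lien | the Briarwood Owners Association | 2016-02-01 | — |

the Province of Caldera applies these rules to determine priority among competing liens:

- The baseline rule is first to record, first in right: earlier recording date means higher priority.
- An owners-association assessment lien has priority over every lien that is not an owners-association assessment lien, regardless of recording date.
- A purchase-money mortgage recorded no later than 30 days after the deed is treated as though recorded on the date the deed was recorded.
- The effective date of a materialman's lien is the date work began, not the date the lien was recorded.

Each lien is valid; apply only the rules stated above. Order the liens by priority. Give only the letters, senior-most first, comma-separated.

Effective dates: B is treated as recorded 2014-06-24, the work-commencement date; D missed the 30-day window (166 days after the deed), so its recording date stands.
F is an owners-association assessment lien and takes priority over every other lien.
Among the remaining liens, by effective date: E (2014-03-06), C (2014-04-19), B (2014-06-24), D (2015-08-19), A (2015-08-21).

F, E, C, B, D, A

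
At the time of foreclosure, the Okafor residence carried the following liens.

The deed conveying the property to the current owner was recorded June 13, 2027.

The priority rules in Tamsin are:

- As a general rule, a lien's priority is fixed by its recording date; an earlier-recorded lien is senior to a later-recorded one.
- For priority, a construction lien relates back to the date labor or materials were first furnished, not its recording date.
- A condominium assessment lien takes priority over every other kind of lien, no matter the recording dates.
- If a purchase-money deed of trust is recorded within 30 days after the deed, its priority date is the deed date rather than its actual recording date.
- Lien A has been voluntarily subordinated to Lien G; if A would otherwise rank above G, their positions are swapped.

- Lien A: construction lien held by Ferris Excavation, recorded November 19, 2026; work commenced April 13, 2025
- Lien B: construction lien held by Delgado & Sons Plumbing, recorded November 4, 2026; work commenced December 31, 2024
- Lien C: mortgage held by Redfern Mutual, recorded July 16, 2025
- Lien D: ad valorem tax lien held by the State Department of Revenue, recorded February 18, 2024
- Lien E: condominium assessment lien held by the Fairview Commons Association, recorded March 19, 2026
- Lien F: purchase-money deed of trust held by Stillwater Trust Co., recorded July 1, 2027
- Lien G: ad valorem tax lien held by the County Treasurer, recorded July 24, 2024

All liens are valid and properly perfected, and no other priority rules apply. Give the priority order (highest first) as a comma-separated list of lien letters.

E, D, G, B, A, C, F

Adjusting effective dates: A is treated as recorded April 13, 2025, the work-commencement date; B is treated as recorded December 31, 2024, the work-commencement date; F relates back to the deed date June 13, 2027.
E is a condominium assessment lien, so it outranks all other liens regardless of date.
Ordering the rest by effective date: D (February 18, 2024), G (July 24, 2024), B (December 31, 2024), A (April 13, 2025), C (July 16, 2025), F (June 13, 2027).
A already ranks below G; the subordination has no effect.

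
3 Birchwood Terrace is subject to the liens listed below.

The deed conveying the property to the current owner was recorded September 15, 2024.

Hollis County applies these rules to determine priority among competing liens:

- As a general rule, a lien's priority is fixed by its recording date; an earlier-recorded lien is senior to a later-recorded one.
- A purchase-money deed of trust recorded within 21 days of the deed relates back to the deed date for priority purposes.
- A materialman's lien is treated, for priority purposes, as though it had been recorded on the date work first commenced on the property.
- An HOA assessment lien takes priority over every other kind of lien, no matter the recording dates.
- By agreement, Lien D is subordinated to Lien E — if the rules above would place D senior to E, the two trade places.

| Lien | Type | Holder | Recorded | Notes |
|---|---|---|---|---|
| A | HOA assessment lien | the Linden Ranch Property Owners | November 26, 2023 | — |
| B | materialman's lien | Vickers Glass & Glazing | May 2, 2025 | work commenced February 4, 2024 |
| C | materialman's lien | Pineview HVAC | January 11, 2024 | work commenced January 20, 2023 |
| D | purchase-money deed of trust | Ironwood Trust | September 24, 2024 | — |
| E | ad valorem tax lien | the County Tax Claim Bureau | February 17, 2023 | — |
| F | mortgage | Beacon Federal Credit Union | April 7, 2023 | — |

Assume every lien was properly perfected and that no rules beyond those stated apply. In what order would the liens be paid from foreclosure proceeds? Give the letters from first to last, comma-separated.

A, C, E, F, B, D

Adjusting effective dates: B's effective date is February 4, 2024, when work began; C's effective date is January 20, 2023, when work began; D relates back to the deed date September 15, 2024.
A, as an HOA assessment lien, has superpriority and ranks first.
The other liens, earliest effective date first: C (January 20, 2023), E (February 17, 2023), F (April 7, 2023), B (February 4, 2024), D (September 15, 2024).
Since D is not senior to E, the subordination leaves the order unchanged.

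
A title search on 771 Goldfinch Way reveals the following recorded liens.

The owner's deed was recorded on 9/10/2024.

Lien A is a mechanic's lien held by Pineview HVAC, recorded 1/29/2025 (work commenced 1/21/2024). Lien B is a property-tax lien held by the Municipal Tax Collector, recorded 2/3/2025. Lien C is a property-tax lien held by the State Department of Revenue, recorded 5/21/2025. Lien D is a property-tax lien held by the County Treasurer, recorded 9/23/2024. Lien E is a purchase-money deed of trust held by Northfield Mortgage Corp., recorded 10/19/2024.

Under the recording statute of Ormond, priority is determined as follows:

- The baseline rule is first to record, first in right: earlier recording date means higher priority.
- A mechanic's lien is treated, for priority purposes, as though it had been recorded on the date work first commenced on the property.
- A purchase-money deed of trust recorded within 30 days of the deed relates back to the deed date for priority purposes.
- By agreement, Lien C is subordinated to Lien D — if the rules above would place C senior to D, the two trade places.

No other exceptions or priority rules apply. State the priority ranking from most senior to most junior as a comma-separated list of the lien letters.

A, D, E, B, C

Effective dates after the stated exceptions: A is treated as recorded 1/21/2024, the work-commencement date; E was recorded 39 days after the deed — beyond 30 days — so no relation-back applies.
By effective date: A (1/21/2024), D (9/23/2024), E (10/19/2024), B (2/3/2025), C (5/21/2025).
Since C is not senior to D, the subordination leaves the order unchanged.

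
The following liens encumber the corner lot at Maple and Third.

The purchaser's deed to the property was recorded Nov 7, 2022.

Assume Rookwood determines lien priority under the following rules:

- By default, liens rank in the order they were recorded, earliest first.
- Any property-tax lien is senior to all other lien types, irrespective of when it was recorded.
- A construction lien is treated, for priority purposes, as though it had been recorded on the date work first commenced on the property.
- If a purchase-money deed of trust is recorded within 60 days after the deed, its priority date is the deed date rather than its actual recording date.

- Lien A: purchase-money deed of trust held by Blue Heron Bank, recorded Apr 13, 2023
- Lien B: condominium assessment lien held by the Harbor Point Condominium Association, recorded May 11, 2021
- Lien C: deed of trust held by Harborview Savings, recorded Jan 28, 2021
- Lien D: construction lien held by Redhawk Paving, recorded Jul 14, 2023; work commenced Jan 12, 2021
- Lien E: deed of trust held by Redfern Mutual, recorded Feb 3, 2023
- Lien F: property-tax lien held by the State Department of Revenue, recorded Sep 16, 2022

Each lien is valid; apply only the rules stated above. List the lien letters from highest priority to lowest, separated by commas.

Adjusting effective dates: A missed the 60-day window (157 days after the deed), so its recording date stands; D relates back to Jan 12, 2021 (work commenced).
F is a property-tax lien, so it outranks all other liens regardless of date.
Remaining liens by effective date: D (Jan 12, 2021), C (Jan 28, 2021), B (May 11, 2021), E (Feb 3, 2023), A (Apr 13, 2023).

F, D, C, B, E, A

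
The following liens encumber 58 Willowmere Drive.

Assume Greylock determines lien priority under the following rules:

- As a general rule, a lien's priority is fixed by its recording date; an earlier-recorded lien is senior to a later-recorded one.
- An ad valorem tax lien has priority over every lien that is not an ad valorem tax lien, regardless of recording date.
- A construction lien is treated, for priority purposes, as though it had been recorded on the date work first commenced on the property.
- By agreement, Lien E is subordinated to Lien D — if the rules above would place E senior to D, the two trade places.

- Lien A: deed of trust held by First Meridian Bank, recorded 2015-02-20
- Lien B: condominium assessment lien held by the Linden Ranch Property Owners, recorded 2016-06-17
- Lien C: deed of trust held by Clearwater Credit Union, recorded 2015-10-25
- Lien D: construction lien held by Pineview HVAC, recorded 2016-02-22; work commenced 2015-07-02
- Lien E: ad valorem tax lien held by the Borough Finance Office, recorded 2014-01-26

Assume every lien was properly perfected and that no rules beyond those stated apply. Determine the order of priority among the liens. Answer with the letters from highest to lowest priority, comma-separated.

Effective dates after the stated exceptions: D's effective date is 2015-07-02, when work began.
As an ad valorem tax lien, E is senior to every other lien.
The other liens, earliest effective date first: A (2015-02-20), D (2015-07-02), C (2015-10-25), B (2016-06-17).
E is senior to D before the subordination, so the two trade places.

D, A, E, C, B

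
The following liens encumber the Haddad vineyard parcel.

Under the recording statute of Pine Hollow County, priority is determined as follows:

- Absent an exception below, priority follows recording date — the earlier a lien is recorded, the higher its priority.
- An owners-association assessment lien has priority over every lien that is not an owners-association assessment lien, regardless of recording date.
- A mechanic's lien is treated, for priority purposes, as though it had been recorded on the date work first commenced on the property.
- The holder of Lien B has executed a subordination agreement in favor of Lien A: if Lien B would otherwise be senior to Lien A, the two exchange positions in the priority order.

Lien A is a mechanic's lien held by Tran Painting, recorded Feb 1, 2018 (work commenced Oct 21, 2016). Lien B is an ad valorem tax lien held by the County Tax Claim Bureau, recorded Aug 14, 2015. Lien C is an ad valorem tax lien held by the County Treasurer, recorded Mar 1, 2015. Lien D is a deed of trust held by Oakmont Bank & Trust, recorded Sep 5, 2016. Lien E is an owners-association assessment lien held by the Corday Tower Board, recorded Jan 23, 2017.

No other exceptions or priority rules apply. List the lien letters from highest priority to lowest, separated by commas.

E, C, A, D, B

Adjusting effective dates: A is treated as recorded Oct 21, 2016, the work-commencement date.
As an owners-association assessment lien, E is senior to every other lien.
Among the remaining liens, by effective date: C (Mar 1, 2015), B (Aug 14, 2015), D (Sep 5, 2016), A (Oct 21, 2016).
Because B would otherwise rank above A, the subordination swaps them.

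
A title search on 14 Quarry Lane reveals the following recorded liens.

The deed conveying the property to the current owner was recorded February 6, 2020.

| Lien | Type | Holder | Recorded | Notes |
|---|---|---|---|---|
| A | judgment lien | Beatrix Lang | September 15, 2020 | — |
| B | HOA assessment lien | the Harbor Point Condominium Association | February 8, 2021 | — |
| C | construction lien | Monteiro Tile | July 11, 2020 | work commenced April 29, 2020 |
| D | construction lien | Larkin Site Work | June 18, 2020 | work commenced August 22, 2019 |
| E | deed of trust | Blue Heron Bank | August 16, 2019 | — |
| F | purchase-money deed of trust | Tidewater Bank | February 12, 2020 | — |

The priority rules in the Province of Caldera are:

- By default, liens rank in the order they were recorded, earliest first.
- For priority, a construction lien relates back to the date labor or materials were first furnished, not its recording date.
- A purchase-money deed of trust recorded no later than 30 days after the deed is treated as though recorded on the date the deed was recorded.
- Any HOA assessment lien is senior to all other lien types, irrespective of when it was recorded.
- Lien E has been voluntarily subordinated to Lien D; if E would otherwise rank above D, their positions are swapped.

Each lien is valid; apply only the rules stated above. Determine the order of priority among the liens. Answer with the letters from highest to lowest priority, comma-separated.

First, effective dates: C is treated as recorded April 29, 2020, the work-commencement date; D relates back to August 22, 2019 (work commenced); F's effective date is the deed date, February 6, 2020.
B is an HOA assessment lien, so it outranks all other liens regardless of date.
Among the remaining liens, by effective date: E (August 16, 2019), D (August 22, 2019), F (February 6, 2020), C (April 29, 2020), A (September 15, 2020).
Because E would otherwise rank above D, the subordination swaps them.

B, D, E, F, C, A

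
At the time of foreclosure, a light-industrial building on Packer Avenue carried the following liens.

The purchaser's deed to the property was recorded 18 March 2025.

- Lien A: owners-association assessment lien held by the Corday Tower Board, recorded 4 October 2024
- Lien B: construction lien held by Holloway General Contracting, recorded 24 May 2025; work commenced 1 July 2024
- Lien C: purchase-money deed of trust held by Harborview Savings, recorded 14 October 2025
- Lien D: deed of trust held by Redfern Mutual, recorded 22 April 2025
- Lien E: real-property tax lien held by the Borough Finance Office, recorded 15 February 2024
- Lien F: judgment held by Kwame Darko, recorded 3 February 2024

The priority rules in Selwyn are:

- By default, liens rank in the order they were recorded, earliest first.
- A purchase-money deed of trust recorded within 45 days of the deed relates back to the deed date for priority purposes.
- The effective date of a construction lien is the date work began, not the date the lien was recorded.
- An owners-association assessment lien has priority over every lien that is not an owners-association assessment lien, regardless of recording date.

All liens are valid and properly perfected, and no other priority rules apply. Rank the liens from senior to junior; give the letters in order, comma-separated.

Adjusting effective dates: B's effective date is 1 July 2024, when work began; C was recorded 210 days after the deed — beyond 45 days — so no relation-back applies.
A is an owners-association assessment lien and takes priority over every other lien.
The other liens, earliest effective date first: F (3 February 2024), E (15 February 2024), B (1 July 2024), D (22 April 2025), C (14 October 2025).

A, F, E, B, D, C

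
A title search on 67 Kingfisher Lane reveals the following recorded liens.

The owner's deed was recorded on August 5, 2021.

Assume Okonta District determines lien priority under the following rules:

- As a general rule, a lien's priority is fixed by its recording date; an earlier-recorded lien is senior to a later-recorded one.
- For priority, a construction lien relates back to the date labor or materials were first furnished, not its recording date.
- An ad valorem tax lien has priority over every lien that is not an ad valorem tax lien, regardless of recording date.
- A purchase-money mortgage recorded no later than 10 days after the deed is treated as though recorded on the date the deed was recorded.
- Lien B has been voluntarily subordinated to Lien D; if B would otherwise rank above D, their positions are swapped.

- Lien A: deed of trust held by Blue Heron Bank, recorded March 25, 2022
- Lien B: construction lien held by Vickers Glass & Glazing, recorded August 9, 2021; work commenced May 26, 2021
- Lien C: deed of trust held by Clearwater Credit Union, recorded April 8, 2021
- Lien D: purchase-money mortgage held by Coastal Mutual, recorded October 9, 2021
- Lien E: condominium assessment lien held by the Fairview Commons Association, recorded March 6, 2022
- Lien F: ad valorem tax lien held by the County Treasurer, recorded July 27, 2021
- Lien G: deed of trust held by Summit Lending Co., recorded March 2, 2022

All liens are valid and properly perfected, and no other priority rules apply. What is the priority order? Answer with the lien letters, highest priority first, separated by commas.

F, C, D, B, G, E, A

First, effective dates: B is treated as recorded May 26, 2021, the work-commencement date; D missed the 10-day window (65 days after the deed), so its recording date stands.
F is an ad valorem tax lien, so it outranks all other liens regardless of date.
Remaining liens by effective date: C (April 8, 2021), B (May 26, 2021), D (October 9, 2021), G (March 2, 2022), E (March 6, 2022), A (March 25, 2022).
Because B would otherwise rank above D, the subordination swaps them.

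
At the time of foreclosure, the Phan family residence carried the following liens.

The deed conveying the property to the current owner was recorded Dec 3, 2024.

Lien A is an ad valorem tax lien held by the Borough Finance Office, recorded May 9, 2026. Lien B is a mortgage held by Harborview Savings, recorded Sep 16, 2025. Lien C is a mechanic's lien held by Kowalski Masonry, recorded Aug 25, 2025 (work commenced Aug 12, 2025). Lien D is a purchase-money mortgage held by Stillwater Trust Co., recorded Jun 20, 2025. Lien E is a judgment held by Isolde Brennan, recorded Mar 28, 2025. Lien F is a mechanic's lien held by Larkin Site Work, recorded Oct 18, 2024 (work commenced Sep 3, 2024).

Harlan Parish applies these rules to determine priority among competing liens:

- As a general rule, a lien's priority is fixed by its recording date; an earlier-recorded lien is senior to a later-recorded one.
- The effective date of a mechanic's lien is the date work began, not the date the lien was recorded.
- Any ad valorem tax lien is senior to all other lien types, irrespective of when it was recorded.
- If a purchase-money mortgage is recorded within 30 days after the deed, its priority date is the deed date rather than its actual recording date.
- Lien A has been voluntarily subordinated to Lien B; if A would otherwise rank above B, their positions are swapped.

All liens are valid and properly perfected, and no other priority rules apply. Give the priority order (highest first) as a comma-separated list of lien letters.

First, effective dates: C is treated as recorded Aug 12, 2025, the work-commencement date; D was recorded 199 days after the deed — beyond 30 days — so no relation-back applies; F is treated as recorded Sep 3, 2024, the work-commencement date.
A, as an ad valorem tax lien, has superpriority and ranks first.
Among the remaining liens, by effective date: F (Sep 3, 2024), E (Mar 28, 2025), D (Jun 20, 2025), C (Aug 12, 2025), B (Sep 16, 2025).
A is senior to B before the subordination, so the two trade places.

B, F, E, D, C, A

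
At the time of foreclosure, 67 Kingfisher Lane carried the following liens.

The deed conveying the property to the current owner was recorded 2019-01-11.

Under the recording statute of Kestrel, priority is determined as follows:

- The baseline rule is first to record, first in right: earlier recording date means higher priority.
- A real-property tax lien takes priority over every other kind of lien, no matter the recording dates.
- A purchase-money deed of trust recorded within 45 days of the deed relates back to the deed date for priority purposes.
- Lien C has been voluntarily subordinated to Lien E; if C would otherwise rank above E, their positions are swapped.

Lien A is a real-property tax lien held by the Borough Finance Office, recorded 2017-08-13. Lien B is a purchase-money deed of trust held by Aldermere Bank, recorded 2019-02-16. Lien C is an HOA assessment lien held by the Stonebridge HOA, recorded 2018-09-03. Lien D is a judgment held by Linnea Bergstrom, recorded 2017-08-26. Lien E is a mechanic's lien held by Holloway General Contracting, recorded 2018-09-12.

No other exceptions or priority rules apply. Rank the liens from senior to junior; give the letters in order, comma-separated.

First, effective dates: B relates back to the deed date 2019-01-11.
A is a real-property tax lien and takes priority over every other lien.
Among the remaining liens, by effective date: D (2017-08-26), C (2018-09-03), E (2018-09-12), B (2019-01-11).
Because C would otherwise rank above E, the subordination swaps them.

A, D, E, C, B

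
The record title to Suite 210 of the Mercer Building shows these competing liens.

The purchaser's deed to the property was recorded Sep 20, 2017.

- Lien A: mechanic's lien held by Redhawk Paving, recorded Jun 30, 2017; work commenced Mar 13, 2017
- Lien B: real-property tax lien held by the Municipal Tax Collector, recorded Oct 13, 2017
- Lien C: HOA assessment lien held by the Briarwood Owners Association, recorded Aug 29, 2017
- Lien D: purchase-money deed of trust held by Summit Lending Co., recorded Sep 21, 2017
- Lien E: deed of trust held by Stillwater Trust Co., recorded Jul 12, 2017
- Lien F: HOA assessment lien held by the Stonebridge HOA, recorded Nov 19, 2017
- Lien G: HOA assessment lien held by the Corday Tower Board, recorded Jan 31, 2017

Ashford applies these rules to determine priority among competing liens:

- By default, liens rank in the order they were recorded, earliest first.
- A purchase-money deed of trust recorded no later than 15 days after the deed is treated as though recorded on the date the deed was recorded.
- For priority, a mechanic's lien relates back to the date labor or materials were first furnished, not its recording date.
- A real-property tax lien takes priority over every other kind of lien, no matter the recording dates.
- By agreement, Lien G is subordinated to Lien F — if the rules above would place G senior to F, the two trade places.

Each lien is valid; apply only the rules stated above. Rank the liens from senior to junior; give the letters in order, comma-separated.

First, effective dates: A relates back to Mar 13, 2017 (work commenced); D's effective date is the deed date, Sep 20, 2017.
B, as a real-property tax lien, has superpriority and ranks first.
The other liens, earliest effective date first: G (Jan 31, 2017), A (Mar 13, 2017), E (Jul 12, 2017), C (Aug 29, 2017), D (Sep 20, 2017), F (Nov 19, 2017).
Because G would otherwise rank above F, the subordination swaps them.

B, F, A, E, C, D, G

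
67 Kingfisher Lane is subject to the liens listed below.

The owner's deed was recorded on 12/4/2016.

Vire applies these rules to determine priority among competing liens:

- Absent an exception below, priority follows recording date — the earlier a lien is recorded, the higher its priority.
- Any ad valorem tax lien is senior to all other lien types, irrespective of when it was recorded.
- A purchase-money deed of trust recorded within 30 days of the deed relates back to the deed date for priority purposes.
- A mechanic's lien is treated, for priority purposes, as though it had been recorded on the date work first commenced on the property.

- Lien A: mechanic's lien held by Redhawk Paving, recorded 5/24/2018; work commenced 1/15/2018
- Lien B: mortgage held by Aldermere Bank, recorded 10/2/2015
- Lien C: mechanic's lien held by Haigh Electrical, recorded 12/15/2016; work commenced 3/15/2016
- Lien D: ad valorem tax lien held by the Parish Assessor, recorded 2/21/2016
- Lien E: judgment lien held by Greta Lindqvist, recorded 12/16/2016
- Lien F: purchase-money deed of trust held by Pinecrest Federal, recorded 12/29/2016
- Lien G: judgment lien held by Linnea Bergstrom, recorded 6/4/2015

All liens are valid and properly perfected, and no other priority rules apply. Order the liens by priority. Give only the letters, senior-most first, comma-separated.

Adjusting effective dates: A is treated as recorded 1/15/2018, the work-commencement date; C is treated as recorded 3/15/2016, the work-commencement date; F was recorded within the 30-day window, so its effective date is the deed date 12/4/2016.
As an ad valorem tax lien, D is senior to every other lien.
Remaining liens by effective date: G (6/4/2015), B (10/2/2015), C (3/15/2016), F (12/4/2016), E (12/16/2016), A (1/15/2018).

D, G, B, C, F, E, A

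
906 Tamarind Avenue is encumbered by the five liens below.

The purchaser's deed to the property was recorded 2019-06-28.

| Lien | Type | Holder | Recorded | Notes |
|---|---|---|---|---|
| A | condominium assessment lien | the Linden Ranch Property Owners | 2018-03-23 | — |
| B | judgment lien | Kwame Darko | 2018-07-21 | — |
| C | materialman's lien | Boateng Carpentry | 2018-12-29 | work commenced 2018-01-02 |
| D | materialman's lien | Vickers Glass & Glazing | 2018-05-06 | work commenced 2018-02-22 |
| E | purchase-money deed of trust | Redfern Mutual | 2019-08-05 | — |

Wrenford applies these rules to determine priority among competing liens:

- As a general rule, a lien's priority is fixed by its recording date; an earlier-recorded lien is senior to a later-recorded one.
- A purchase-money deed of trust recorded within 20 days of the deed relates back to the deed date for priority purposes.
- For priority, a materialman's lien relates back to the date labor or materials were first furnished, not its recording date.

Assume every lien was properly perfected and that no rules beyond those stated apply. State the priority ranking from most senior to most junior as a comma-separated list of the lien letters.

C, D, A, B, E

Effective dates after the stated exceptions: C's effective date is 2018-01-02, when work began; D is treated as recorded 2018-02-22, the work-commencement date; E was recorded 38 days after the deed — beyond 20 days — so no relation-back applies.
By effective date, earliest first: C (2018-01-02), D (2018-02-22), A (2018-03-23), B (2018-07-21), E (2019-08-05).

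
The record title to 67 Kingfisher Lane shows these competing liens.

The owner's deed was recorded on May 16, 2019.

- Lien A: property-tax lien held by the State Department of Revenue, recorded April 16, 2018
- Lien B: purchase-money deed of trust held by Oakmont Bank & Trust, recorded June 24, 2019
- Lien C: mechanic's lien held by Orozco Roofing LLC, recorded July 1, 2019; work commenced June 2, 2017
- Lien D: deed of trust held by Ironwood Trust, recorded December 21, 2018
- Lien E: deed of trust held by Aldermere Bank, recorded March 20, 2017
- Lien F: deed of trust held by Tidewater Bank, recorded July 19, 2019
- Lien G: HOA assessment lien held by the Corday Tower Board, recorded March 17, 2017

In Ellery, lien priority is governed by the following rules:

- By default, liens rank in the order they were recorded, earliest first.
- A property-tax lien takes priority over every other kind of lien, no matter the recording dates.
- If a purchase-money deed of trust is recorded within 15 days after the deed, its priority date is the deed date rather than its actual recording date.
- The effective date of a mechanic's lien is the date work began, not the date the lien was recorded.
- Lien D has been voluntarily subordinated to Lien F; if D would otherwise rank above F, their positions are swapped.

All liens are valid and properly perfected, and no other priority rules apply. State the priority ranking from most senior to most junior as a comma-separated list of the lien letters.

A, G, E, C, F, B, D

First, effective dates: B was recorded 39 days after the deed — beyond 15 days — so no relation-back applies; C is treated as recorded June 2, 2017, the work-commencement date.
As a property-tax lien, A is senior to every other lien.
Remaining liens by effective date: G (March 17, 2017), E (March 20, 2017), C (June 2, 2017), D (December 21, 2018), B (June 24, 2019), F (July 19, 2019).
The subordination applies — D was senior to F — so D and F swap.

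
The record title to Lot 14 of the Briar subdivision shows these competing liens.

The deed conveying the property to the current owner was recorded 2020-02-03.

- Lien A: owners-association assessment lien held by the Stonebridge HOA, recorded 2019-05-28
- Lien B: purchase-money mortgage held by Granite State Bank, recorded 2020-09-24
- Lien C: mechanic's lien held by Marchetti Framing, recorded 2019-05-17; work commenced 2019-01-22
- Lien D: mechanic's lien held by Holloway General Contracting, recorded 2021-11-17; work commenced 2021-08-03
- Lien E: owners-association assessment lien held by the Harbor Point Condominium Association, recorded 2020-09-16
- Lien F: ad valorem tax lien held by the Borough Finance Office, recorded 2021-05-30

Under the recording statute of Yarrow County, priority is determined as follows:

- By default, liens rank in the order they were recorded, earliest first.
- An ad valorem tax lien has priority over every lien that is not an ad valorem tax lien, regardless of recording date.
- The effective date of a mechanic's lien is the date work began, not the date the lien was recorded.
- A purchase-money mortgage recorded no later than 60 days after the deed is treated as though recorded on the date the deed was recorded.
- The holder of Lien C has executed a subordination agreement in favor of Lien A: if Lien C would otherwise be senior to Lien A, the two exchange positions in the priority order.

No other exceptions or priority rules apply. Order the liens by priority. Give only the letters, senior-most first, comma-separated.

Effective dates after the stated exceptions: B missed the 60-day window (234 days after the deed), so its recording date stands; C's effective date is 2019-01-22, when work began; D's effective date is 2021-08-03, when work began.
F, as an ad valorem tax lien, has superpriority and ranks first.
Remaining liens by effective date: C (2019-01-22), A (2019-05-28), E (2020-09-16), B (2020-09-24), D (2021-08-03).
Because C would otherwise rank above A, the subordination swaps them.

F, A, C, E, B, D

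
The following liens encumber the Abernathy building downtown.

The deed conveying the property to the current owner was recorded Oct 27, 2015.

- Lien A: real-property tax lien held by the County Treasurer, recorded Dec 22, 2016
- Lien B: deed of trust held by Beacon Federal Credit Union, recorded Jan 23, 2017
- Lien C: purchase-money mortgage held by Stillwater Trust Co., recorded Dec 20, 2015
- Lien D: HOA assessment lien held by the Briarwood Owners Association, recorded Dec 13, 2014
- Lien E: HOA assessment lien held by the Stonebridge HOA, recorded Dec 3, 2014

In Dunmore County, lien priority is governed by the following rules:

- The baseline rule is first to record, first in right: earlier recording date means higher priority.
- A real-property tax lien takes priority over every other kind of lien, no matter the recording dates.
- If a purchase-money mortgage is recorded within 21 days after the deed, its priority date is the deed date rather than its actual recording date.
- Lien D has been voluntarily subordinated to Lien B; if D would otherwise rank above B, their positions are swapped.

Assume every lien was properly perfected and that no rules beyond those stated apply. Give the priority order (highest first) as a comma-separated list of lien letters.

Adjusting effective dates: C was recorded 54 days after the deed, outside the 21-day window, so it keeps its recording date.
A, as a real-property tax lien, has superpriority and ranks first.
Ordering the rest by effective date: E (Dec 3, 2014), D (Dec 13, 2014), C (Dec 20, 2015), B (Jan 23, 2017).
The subordination applies — D was senior to B — so D and B swap.

A, E, B, C, D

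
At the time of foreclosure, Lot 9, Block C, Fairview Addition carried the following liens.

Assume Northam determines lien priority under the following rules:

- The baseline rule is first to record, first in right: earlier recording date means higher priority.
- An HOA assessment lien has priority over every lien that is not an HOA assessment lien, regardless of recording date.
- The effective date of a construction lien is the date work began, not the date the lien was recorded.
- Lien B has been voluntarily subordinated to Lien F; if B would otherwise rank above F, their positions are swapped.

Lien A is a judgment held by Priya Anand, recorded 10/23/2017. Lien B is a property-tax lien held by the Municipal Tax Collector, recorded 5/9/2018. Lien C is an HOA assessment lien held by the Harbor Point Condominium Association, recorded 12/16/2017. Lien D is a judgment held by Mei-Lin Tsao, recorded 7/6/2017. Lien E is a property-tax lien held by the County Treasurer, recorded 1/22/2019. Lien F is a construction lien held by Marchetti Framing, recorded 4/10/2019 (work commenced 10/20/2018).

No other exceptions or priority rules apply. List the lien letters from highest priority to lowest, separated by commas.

C, D, A, F, B, E

Adjusting effective dates: F is treated as recorded 10/20/2018, the work-commencement date.
C, as an HOA assessment lien, has superpriority and ranks first.
Ordering the rest by effective date: D (7/6/2017), A (10/23/2017), B (5/9/2018), F (10/20/2018), E (1/22/2019).
Because B would otherwise rank above F, the subordination swaps them.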